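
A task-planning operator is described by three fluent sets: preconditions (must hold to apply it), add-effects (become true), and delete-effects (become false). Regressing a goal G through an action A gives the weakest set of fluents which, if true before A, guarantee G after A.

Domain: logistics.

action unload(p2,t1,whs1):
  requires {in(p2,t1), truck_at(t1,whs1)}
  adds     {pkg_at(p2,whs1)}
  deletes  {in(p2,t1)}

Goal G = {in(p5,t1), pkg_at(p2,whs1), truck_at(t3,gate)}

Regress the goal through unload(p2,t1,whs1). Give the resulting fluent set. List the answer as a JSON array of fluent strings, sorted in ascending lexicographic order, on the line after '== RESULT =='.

Compute (G \ add) ∪ pre:
  G ∩ del = {}  (empty — regression defined)
  G \ add = {in(p5,t1), pkg_at(p2,whs1), truck_at(t3,gate)} \ {pkg_at(p2,whs1)} = {in(p5,t1), truck_at(t3,gate)}
  ∪ pre   = {in(p5,t1), truck_at(t3,gate)} ∪ {in(p2,t1), truck_at(t1,whs1)}
          = {in(p2,t1), in(p5,t1), truck_at(t1,whs1), truck_at(t3,gate)}

== RESULT ==
["in(p2,t1)", "in(p5,t1)", "truck_at(t1,whs1)", "truck_at(t3,gate)"]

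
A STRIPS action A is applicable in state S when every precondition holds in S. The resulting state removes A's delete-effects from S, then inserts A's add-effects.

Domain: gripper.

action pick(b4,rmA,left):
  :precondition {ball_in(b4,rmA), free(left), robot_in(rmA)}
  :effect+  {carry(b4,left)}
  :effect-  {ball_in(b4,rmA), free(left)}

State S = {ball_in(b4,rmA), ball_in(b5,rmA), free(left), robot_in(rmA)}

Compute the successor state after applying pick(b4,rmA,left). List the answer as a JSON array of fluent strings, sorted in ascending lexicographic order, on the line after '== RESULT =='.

Progress:
  pre ⊆ S: {ball_in(b4,rmA), free(left), robot_in(rmA)} ⊆ S  — applicable
  S \ del = {ball_in(b5,rmA), robot_in(rmA)}
  ∪ add   = {ball_in(b5,rmA), carry(b4,left), robot_in(rmA)}

== RESULT ==
["ball_in(b5,rmA)", "carry(b4,left)", "robot_in(rmA)"]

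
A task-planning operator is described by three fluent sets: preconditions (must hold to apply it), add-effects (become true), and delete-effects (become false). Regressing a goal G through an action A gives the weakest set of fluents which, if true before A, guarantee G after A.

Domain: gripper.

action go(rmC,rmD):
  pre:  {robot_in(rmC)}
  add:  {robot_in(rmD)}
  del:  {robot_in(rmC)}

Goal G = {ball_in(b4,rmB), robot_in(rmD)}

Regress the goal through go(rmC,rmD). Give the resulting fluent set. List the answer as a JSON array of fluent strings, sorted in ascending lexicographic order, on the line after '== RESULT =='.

Compute (G \ add) ∪ pre:
  G ∩ del = {}  (empty — regression defined)
  G \ add = {ball_in(b4,rmB), robot_in(rmD)} \ {robot_in(rmD)} = {ball_in(b4,rmB)}
  ∪ pre   = {ball_in(b4,rmB)} ∪ {robot_in(rmC)}
          = {ball_in(b4,rmB), robot_in(rmC)}

== RESULT ==
["ball_in(b4,rmB)", "robot_in(rmC)"]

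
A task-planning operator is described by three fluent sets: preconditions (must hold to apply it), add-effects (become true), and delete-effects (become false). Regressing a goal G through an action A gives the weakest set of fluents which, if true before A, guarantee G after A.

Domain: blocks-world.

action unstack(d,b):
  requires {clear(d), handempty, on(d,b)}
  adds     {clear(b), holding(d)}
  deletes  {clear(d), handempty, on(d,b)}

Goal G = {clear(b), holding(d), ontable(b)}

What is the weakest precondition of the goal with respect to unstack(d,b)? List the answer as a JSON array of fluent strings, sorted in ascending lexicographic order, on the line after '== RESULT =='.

Compute (G \ add) ∪ pre:
  G ∩ del = {}  (empty — regression defined)
  G \ add = {clear(b), holding(d), ontable(b)} \ {clear(b), holding(d)} = {ontable(b)}
  ∪ pre   = {ontable(b)} ∪ {clear(d), handempty, on(d,b)}
          = {clear(d), handempty, on(d,b), ontable(b)}

== RESULT ==
["clear(d)", "handempty", "on(d,b)", "ontable(b)"]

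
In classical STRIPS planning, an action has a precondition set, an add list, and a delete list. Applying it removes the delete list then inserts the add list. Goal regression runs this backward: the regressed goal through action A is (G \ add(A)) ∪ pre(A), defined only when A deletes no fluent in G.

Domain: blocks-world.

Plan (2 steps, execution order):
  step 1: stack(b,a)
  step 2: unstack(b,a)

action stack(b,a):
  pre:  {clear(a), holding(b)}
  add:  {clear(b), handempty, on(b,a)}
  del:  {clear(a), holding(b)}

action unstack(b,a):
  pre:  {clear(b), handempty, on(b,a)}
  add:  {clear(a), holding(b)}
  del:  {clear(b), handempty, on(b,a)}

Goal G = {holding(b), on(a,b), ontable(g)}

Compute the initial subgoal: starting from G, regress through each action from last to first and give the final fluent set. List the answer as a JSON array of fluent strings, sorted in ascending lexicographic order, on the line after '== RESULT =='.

Regress step by step:
  through step 2 (unstack(b,a)): drop {holding(b)}, keep {on(a,b), ontable(g)}, require {clear(b), handempty, on(b,a)}
    → {clear(b), handempty, on(a,b), on(b,a), ontable(g)}
  through step 1 (stack(b,a)): drop {clear(b), handempty, on(b,a)}, keep {on(a,b), ontable(g)}, require {clear(a), holding(b)}
    → {clear(a), holding(b), on(a,b), ontable(g)}

== RESULT ==
["clear(a)", "holding(b)", "on(a,b)", "ontable(g)"]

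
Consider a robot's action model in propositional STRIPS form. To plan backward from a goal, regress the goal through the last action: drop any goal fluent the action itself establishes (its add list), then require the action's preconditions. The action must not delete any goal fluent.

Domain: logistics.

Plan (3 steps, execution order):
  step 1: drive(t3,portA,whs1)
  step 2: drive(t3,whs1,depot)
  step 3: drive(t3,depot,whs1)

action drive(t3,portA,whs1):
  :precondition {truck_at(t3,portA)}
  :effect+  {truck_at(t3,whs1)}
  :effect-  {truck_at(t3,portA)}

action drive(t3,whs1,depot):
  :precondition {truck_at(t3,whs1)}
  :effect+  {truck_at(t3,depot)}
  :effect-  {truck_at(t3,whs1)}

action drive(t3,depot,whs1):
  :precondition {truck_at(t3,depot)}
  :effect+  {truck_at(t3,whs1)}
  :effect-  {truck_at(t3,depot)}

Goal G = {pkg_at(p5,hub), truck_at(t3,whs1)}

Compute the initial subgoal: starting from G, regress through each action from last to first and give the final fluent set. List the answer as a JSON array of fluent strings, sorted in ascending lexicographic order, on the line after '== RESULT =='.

Work backward from the goal:
  through step 3 (drive(t3,depot,whs1)): drop {truck_at(t3,whs1)}, keep {pkg_at(p5,hub)}, require {truck_at(t3,depot)}
    → {pkg_at(p5,hub), truck_at(t3,depot)}
  through step 2 (drive(t3,whs1,depot)): drop {truck_at(t3,depot)}, keep {pkg_at(p5,hub)}, require {truck_at(t3,whs1)}
    → {pkg_at(p5,hub), truck_at(t3,whs1)}
  through step 1 (drive(t3,portA,whs1)): drop {truck_at(t3,whs1)}, keep {pkg_at(p5,hub)}, require {truck_at(t3,portA)}
    → {pkg_at(p5,hub), truck_at(t3,portA)}

== RESULT ==
["pkg_at(p5,hub)", "truck_at(t3,portA)"]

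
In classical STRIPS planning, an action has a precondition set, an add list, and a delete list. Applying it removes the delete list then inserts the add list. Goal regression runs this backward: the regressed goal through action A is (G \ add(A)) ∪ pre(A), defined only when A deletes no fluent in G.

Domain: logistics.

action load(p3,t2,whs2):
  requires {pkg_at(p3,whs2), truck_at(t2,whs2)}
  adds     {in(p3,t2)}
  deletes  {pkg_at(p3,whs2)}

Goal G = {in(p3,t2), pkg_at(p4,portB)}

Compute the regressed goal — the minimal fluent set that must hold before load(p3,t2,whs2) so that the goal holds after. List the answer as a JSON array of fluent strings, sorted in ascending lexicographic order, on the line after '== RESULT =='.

Compute (G \ add) ∪ pre:
  G ∩ del = {}  (empty — regression defined)
  G \ add = {in(p3,t2), pkg_at(p4,portB)} \ {in(p3,t2)} = {pkg_at(p4,portB)}
  ∪ pre   = {pkg_at(p4,portB)} ∪ {pkg_at(p3,whs2), truck_at(t2,whs2)}
          = {pkg_at(p3,whs2), pkg_at(p4,portB), truck_at(t2,whs2)}

== RESULT ==
["pkg_at(p3,whs2)", "pkg_at(p4,portB)", "truck_at(t2,whs2)"]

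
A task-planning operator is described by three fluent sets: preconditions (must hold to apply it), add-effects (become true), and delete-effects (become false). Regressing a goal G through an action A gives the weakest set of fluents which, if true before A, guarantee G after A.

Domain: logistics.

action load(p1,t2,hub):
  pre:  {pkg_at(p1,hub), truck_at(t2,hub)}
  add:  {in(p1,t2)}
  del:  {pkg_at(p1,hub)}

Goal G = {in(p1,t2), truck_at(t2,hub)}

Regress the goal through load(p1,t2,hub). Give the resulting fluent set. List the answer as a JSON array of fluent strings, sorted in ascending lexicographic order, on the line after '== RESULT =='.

Regress:
  G ∩ del = {}  (empty — regression defined)
  G \ add = {in(p1,t2), truck_at(t2,hub)} \ {in(p1,t2)} = {truck_at(t2,hub)}
  ∪ pre   = {truck_at(t2,hub)} ∪ {pkg_at(p1,hub), truck_at(t2,hub)}
          = {pkg_at(p1,hub), truck_at(t2,hub)}

== RESULT ==
["pkg_at(p1,hub)", "truck_at(t2,hub)"]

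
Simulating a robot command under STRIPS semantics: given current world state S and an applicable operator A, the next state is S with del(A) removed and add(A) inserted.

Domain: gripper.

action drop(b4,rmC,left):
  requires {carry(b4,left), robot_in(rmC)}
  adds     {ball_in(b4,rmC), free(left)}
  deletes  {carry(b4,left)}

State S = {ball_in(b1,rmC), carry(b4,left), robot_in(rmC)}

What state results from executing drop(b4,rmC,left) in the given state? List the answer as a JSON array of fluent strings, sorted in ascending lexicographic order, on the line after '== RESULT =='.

Progress:
  pre ⊆ S: {carry(b4,left), robot_in(rmC)} ⊆ S  — applicable
  S \ del = {ball_in(b1,rmC), robot_in(rmC)}
  ∪ add   = {ball_in(b1,rmC), ball_in(b4,rmC), free(left), robot_in(rmC)}

== RESULT ==
["ball_in(b1,rmC)", "ball_in(b4,rmC)", "free(left)", "robot_in(rmC)"]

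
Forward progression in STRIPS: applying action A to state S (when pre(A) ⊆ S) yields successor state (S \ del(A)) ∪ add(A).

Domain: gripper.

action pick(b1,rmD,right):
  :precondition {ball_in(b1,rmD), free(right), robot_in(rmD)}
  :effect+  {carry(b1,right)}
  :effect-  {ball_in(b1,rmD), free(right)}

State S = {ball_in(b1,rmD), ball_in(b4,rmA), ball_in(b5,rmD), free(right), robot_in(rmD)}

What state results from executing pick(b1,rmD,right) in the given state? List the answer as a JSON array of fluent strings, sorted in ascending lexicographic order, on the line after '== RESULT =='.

Compute (S \ del) ∪ add:
  pre ⊆ S: {ball_in(b1,rmD), free(right), robot_in(rmD)} ⊆ S  — applicable
  S \ del = {ball_in(b4,rmA), ball_in(b5,rmD), robot_in(rmD)}
  ∪ add   = {ball_in(b4,rmA), ball_in(b5,rmD), carry(b1,right), robot_in(rmD)}

== RESULT ==
["ball_in(b4,rmA)", "ball_in(b5,rmD)", "carry(b1,right)", "robot_in(rmD)"]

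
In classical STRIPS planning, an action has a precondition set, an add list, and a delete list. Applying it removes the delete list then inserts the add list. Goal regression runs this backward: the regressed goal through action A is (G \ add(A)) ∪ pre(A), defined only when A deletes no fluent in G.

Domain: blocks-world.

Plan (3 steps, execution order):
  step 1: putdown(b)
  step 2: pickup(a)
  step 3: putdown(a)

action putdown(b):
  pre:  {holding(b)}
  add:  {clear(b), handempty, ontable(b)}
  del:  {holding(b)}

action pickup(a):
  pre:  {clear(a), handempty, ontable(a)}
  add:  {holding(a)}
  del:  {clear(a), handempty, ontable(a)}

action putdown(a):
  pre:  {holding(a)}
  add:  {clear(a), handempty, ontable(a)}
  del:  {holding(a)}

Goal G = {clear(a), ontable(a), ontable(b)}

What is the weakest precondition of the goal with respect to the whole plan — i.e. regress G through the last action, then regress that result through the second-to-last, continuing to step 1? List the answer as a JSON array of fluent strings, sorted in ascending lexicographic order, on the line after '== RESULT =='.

Work backward from the goal:
  through step 3 (putdown(a)): drop {clear(a), ontable(a)}, keep {ontable(b)}, require {holding(a)}
    → {holding(a), ontable(b)}
  through step 2 (pickup(a)): drop {holding(a)}, keep {ontable(b)}, require {clear(a), handempty, ontable(a)}
    → {clear(a), handempty, ontable(a), ontable(b)}
  through step 1 (putdown(b)): drop {handempty, ontable(b)}, keep {clear(a), ontable(a)}, require {holding(b)}
    → {clear(a), holding(b), ontable(a)}

== RESULT ==
["clear(a)", "holding(b)", "ontable(a)"]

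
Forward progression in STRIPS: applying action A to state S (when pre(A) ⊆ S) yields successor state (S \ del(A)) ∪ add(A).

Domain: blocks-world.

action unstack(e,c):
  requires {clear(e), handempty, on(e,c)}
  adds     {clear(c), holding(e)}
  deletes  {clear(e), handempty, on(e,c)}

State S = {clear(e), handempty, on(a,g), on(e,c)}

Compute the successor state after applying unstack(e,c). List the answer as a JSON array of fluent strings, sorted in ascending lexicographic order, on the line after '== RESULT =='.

Compute (S \ del) ∪ add:
  pre ⊆ S: {clear(e), handempty, on(e,c)} ⊆ S  — applicable
  S \ del = {on(a,g)}
  ∪ add   = {clear(c), holding(e), on(a,g)}

== RESULT ==
["clear(c)", "holding(e)", "on(a,g)"]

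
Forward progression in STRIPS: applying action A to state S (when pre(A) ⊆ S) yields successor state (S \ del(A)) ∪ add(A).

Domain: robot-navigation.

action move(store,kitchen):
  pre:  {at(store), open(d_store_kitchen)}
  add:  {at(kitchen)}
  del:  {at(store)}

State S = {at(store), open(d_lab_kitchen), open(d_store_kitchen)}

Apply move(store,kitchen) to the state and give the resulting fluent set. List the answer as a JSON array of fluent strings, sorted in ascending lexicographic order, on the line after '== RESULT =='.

Compute (S \ del) ∪ add:
  pre ⊆ S: {at(store), open(d_store_kitchen)} ⊆ S  — applicable
  S \ del = {open(d_lab_kitchen), open(d_store_kitchen)}
  ∪ add   = {at(kitchen), open(d_lab_kitchen), open(d_store_kitchen)}

== RESULT ==
["at(kitchen)", "open(d_lab_kitchen)", "open(d_store_kitchen)"]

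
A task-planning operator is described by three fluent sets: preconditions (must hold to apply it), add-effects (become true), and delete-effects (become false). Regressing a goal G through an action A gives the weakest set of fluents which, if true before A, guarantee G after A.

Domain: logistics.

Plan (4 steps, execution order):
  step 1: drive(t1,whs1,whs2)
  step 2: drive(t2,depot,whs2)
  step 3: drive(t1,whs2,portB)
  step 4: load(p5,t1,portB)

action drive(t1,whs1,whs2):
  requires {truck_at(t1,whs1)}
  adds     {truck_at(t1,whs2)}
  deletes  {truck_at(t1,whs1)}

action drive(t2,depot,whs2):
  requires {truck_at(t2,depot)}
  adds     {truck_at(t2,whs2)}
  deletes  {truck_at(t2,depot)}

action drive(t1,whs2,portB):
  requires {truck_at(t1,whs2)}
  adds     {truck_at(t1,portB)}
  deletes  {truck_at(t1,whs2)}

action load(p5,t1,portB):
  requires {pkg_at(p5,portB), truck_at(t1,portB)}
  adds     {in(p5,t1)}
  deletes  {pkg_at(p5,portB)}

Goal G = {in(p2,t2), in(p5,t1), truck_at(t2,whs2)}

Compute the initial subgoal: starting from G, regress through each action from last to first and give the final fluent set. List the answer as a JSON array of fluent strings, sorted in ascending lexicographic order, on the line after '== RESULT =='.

Regress step by step:
  through step 4 (load(p5,t1,portB)): drop {in(p5,t1)}, keep {in(p2,t2), truck_at(t2,whs2)}, require {pkg_at(p5,portB), truck_at(t1,portB)}
    → {in(p2,t2), pkg_at(p5,portB), truck_at(t1,portB), truck_at(t2,whs2)}
  through step 3 (drive(t1,whs2,portB)): drop {truck_at(t1,portB)}, keep {in(p2,t2), pkg_at(p5,portB), truck_at(t2,whs2)}, require {truck_at(t1,whs2)}
    → {in(p2,t2), pkg_at(p5,portB), truck_at(t1,whs2), truck_at(t2,whs2)}
  through step 2 (drive(t2,depot,whs2)): drop {truck_at(t2,whs2)}, keep {in(p2,t2), pkg_at(p5,portB), truck_at(t1,whs2)}, require {truck_at(t2,depot)}
    → {in(p2,t2), pkg_at(p5,portB), truck_at(t1,whs2), truck_at(t2,depot)}
  through step 1 (drive(t1,whs1,whs2)): drop {truck_at(t1,whs2)}, keep {in(p2,t2), pkg_at(p5,portB), truck_at(t2,depot)}, require {truck_at(t1,whs1)}
    → {in(p2,t2), pkg_at(p5,portB), truck_at(t1,whs1), truck_at(t2,depot)}

== RESULT ==
["in(p2,t2)", "pkg_at(p5,portB)", "truck_at(t1,whs1)", "truck_at(t2,depot)"]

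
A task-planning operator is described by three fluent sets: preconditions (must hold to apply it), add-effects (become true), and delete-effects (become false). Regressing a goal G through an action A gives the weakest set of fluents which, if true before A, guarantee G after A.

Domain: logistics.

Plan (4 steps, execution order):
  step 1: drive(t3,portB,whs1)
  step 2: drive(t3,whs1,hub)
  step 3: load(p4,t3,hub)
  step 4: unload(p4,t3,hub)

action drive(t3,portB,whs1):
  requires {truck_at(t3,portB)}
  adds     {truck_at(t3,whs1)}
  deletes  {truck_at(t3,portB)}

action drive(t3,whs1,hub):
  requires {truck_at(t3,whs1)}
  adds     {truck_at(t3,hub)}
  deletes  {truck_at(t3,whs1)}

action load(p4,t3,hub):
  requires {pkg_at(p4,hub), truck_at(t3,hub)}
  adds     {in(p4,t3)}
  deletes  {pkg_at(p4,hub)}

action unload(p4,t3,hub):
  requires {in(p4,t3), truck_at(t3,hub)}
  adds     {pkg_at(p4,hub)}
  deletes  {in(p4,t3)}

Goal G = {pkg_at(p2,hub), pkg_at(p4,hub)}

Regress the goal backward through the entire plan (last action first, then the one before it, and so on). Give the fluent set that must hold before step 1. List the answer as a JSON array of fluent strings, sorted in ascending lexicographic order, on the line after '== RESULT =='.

Work backward from the goal:
  through step 4 (unload(p4,t3,hub)): drop {pkg_at(p4,hub)}, keep {pkg_at(p2,hub)}, require {in(p4,t3), truck_at(t3,hub)}
    → {in(p4,t3), pkg_at(p2,hub), truck_at(t3,hub)}
  through step 3 (load(p4,t3,hub)): drop {in(p4,t3)}, keep {pkg_at(p2,hub), truck_at(t3,hub)}, require {pkg_at(p4,hub), truck_at(t3,hub)}
    → {pkg_at(p2,hub), pkg_at(p4,hub), truck_at(t3,hub)}
  through step 2 (drive(t3,whs1,hub)): drop {truck_at(t3,hub)}, keep {pkg_at(p2,hub), pkg_at(p4,hub)}, require {truck_at(t3,whs1)}
    → {pkg_at(p2,hub), pkg_at(p4,hub), truck_at(t3,whs1)}
  through step 1 (drive(t3,portB,whs1)): drop {truck_at(t3,whs1)}, keep {pkg_at(p2,hub), pkg_at(p4,hub)}, require {truck_at(t3,portB)}
    → {pkg_at(p2,hub), pkg_at(p4,hub), truck_at(t3,portB)}

== RESULT ==
["pkg_at(p2,hub)", "pkg_at(p4,hub)", "truck_at(t3,portB)"]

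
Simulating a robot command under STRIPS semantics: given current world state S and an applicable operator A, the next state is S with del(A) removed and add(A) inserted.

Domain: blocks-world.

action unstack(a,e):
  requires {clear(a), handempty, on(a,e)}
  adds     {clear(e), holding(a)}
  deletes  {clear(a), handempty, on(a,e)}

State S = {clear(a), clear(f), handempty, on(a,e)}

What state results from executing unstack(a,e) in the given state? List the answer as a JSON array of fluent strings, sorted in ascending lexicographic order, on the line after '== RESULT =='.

Progress:
  pre ⊆ S: {clear(a), handempty, on(a,e)} ⊆ S  — applicable
  S \ del = {clear(f)}
  ∪ add   = {clear(e), clear(f), holding(a)}

== RESULT ==
["clear(e)", "clear(f)", "holding(a)"]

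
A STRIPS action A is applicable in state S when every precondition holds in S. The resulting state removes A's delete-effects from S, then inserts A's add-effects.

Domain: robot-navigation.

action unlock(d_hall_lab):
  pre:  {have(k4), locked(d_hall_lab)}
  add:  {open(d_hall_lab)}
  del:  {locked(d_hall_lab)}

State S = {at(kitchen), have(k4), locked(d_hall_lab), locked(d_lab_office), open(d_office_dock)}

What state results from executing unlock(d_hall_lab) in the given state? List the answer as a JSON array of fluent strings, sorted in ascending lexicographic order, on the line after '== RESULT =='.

Progress:
  pre ⊆ S: {have(k4), locked(d_hall_lab)} ⊆ S  — applicable
  S \ del = {at(kitchen), have(k4), locked(d_lab_office), open(d_office_dock)}
  ∪ add   = {at(kitchen), have(k4), locked(d_lab_office), open(d_hall_lab), open(d_office_dock)}

== RESULT ==
["at(kitchen)", "have(k4)", "locked(d_lab_office)", "open(d_hall_lab)", "open(d_office_dock)"]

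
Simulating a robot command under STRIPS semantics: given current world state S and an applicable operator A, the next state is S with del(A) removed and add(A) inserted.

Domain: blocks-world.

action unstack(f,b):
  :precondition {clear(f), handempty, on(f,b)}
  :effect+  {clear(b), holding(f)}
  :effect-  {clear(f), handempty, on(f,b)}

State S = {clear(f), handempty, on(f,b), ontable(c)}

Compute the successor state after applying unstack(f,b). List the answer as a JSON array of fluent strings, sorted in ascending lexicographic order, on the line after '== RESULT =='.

Compute (S \ del) ∪ add:
  pre ⊆ S: {clear(f), handempty, on(f,b)} ⊆ S  — applicable
  S \ del = {ontable(c)}
  ∪ add   = {clear(b), holding(f), ontable(c)}

== RESULT ==
["clear(b)", "holding(f)", "ontable(c)"]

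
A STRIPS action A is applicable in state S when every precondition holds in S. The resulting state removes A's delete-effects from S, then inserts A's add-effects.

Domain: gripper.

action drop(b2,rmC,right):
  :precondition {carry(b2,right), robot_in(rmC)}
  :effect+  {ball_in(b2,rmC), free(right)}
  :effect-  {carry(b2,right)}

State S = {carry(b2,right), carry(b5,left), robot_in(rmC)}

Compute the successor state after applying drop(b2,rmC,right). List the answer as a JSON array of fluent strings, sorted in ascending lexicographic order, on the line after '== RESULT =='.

Compute (S \ del) ∪ add:
  pre ⊆ S: {carry(b2,right), robot_in(rmC)} ⊆ S  — applicable
  S \ del = {carry(b5,left), robot_in(rmC)}
  ∪ add   = {ball_in(b2,rmC), carry(b5,left), free(right), robot_in(rmC)}

== RESULT ==
["ball_in(b2,rmC)", "carry(b5,left)", "free(right)", "robot_in(rmC)"]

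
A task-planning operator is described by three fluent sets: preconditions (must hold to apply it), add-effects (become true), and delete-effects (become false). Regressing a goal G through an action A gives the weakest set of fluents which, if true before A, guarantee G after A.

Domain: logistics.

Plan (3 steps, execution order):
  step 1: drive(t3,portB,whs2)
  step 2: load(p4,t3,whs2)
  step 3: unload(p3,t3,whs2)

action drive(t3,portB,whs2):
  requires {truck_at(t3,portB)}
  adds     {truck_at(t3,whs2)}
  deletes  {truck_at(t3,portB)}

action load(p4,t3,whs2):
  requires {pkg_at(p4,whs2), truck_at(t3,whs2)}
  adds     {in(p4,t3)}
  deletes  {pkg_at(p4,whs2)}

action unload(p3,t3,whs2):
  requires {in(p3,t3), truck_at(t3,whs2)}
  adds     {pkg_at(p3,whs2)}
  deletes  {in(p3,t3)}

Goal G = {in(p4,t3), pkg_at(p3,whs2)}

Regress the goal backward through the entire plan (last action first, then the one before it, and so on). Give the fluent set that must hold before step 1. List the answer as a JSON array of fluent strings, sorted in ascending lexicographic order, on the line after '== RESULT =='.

Regress step by step:
  through step 3 (unload(p3,t3,whs2)): drop {pkg_at(p3,whs2)}, keep {in(p4,t3)}, require {in(p3,t3), truck_at(t3,whs2)}
    → {in(p3,t3), in(p4,t3), truck_at(t3,whs2)}
  through step 2 (load(p4,t3,whs2)): drop {in(p4,t3)}, keep {in(p3,t3), truck_at(t3,whs2)}, require {pkg_at(p4,whs2), truck_at(t3,whs2)}
    → {in(p3,t3), pkg_at(p4,whs2), truck_at(t3,whs2)}
  through step 1 (drive(t3,portB,whs2)): drop {truck_at(t3,whs2)}, keep {in(p3,t3), pkg_at(p4,whs2)}, require {truck_at(t3,portB)}
    → {in(p3,t3), pkg_at(p4,whs2), truck_at(t3,portB)}

== RESULT ==
["in(p3,t3)", "pkg_at(p4,whs2)", "truck_at(t3,portB)"]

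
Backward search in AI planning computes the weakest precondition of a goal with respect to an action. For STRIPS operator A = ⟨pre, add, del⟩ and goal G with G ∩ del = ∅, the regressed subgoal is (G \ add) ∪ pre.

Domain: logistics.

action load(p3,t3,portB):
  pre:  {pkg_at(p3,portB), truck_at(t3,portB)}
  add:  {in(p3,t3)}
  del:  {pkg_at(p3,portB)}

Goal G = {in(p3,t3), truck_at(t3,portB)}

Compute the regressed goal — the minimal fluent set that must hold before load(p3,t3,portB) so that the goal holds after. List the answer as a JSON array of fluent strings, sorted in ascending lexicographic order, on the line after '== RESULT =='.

Regress:
  G ∩ del = {}  (empty — regression defined)
  G \ add = {in(p3,t3), truck_at(t3,portB)} \ {in(p3,t3)} = {truck_at(t3,portB)}
  ∪ pre   = {truck_at(t3,portB)} ∪ {pkg_at(p3,portB), truck_at(t3,portB)}
          = {pkg_at(p3,portB), truck_at(t3,portB)}

== RESULT ==
["pkg_at(p3,portB)", "truck_at(t3,portB)"]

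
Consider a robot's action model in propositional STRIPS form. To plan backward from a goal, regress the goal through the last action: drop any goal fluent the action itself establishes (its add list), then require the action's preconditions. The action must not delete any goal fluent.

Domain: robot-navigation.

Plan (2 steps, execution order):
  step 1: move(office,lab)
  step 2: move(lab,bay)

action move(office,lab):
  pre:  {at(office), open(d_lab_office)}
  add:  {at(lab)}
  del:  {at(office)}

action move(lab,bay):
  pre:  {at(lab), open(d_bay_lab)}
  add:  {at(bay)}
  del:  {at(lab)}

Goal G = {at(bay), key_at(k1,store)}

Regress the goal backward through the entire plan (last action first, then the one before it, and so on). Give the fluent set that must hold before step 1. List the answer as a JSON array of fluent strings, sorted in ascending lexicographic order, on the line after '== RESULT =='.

Work backward from the goal:
  through step 2 (move(lab,bay)): drop {at(bay)}, keep {key_at(k1,store)}, require {at(lab), open(d_bay_lab)}
    → {at(lab), key_at(k1,store), open(d_bay_lab)}
  through step 1 (move(office,lab)): drop {at(lab)}, keep {key_at(k1,store), open(d_bay_lab)}, require {at(office), open(d_lab_office)}
    → {at(office), key_at(k1,store), open(d_bay_lab), open(d_lab_office)}

== RESULT ==
["at(office)", "key_at(k1,store)", "open(d_bay_lab)", "open(d_lab_office)"]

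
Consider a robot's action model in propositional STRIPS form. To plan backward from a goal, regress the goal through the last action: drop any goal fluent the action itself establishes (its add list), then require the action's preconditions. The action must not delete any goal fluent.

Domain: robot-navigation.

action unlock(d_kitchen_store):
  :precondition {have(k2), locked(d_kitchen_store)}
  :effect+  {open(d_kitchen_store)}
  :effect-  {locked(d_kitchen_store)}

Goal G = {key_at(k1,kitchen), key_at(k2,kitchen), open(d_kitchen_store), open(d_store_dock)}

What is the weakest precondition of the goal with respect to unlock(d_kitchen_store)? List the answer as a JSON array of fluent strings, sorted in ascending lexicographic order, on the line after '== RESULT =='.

Regress:
  G ∩ del = {}  (empty — regression defined)
  G \ add = {key_at(k1,kitchen), key_at(k2,kitchen), open(d_kitchen_store), open(d_store_dock)} \ {open(d_kitchen_store)} = {key_at(k1,kitchen), key_at(k2,kitchen), open(d_store_dock)}
  ∪ pre   = {key_at(k1,kitchen), key_at(k2,kitchen), open(d_store_dock)} ∪ {have(k2), locked(d_kitchen_store)}
          = {have(k2), key_at(k1,kitchen), key_at(k2,kitchen), locked(d_kitchen_store), open(d_store_dock)}

== RESULT ==
["have(k2)", "key_at(k1,kitchen)", "key_at(k2,kitchen)", "locked(d_kitchen_store)", "open(d_store_dock)"]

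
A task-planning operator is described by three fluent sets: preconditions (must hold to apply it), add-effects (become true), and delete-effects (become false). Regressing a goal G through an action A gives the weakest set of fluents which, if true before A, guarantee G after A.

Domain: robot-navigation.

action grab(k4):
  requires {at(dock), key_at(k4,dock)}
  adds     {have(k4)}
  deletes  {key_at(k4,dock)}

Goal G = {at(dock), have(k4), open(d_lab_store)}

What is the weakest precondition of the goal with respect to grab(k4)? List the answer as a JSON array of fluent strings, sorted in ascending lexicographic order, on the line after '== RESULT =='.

Regress:
  G ∩ del = {}  (empty — regression defined)
  G \ add = {at(dock), have(k4), open(d_lab_store)} \ {have(k4)} = {at(dock), open(d_lab_store)}
  ∪ pre   = {at(dock), open(d_lab_store)} ∪ {at(dock), key_at(k4,dock)}
          = {at(dock), key_at(k4,dock), open(d_lab_store)}

== RESULT ==
["at(dock)", "key_at(k4,dock)", "open(d_lab_store)"]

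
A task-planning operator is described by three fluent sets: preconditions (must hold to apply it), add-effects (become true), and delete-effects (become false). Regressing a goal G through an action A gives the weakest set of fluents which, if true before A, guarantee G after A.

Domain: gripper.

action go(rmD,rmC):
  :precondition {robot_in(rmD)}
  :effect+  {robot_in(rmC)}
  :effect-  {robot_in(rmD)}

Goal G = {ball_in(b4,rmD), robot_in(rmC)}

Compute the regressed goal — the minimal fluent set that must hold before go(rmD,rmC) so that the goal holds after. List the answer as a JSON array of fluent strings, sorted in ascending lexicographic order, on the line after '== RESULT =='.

Compute (G \ add) ∪ pre:
  G ∩ del = {}  (empty — regression defined)
  G \ add = {ball_in(b4,rmD), robot_in(rmC)} \ {robot_in(rmC)} = {ball_in(b4,rmD)}
  ∪ pre   = {ball_in(b4,rmD)} ∪ {robot_in(rmD)}
          = {ball_in(b4,rmD), robot_in(rmD)}

== RESULT ==
["ball_in(b4,rmD)", "robot_in(rmD)"]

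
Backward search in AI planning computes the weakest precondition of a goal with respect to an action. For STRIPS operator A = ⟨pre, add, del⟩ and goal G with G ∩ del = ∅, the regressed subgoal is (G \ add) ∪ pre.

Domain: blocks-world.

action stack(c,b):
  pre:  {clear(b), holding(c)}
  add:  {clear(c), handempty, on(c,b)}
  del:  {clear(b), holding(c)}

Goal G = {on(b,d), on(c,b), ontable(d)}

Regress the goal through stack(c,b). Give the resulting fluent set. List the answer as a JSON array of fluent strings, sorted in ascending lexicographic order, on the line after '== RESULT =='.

Regress:
  G ∩ del = {}  (empty — regression defined)
  G \ add = {on(b,d), on(c,b), ontable(d)} \ {clear(c), handempty, on(c,b)} = {on(b,d), ontable(d)}
  ∪ pre   = {on(b,d), ontable(d)} ∪ {clear(b), holding(c)}
          = {clear(b), holding(c), on(b,d), ontable(d)}

== RESULT ==
["clear(b)", "holding(c)", "on(b,d)", "ontable(d)"]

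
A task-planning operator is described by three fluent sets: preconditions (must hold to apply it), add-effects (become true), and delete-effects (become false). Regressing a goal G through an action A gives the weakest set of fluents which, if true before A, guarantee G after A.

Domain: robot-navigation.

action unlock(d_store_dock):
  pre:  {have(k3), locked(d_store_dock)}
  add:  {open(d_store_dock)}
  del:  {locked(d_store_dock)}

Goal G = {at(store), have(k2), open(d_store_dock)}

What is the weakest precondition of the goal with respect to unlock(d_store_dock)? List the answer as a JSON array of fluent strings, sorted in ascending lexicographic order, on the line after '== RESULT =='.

Regress:
  G ∩ del = {}  (empty — regression defined)
  G \ add = {at(store), have(k2), open(d_store_dock)} \ {open(d_store_dock)} = {at(store), have(k2)}
  ∪ pre   = {at(store), have(k2)} ∪ {have(k3), locked(d_store_dock)}
          = {at(store), have(k2), have(k3), locked(d_store_dock)}

== RESULT ==
["at(store)", "have(k2)", "have(k3)", "locked(d_store_dock)"]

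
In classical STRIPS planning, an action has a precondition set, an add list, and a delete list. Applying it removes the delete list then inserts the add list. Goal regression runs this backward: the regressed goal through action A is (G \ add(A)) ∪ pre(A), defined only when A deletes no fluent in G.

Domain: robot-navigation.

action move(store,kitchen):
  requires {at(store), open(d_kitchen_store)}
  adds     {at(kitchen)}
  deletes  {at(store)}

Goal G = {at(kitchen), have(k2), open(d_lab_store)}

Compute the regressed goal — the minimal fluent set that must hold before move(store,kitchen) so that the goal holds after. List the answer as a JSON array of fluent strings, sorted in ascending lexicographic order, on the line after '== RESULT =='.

Regress:
  G ∩ del = {}  (empty — regression defined)
  G \ add = {at(kitchen), have(k2), open(d_lab_store)} \ {at(kitchen)} = {have(k2), open(d_lab_store)}
  ∪ pre   = {have(k2), open(d_lab_store)} ∪ {at(store), open(d_kitchen_store)}
          = {at(store), have(k2), open(d_kitchen_store), open(d_lab_store)}

== RESULT ==
["at(store)", "have(k2)", "open(d_kitchen_store)", "open(d_lab_store)"]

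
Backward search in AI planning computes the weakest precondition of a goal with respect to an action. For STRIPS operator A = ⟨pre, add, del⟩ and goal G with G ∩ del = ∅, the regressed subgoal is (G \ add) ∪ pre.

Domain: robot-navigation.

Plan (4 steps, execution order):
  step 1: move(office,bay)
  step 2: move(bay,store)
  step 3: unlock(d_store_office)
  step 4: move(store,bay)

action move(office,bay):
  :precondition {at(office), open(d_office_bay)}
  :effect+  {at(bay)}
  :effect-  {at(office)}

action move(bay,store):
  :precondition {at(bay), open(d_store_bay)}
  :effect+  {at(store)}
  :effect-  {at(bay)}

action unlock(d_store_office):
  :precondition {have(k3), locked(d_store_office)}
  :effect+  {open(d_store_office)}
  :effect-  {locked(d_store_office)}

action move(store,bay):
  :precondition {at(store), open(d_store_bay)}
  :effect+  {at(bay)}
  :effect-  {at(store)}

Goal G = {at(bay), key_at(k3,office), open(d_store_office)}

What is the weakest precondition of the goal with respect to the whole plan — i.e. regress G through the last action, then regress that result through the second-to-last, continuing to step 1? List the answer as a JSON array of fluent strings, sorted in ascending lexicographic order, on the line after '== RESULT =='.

Regress step by step:
  through step 4 (move(store,bay)): drop {at(bay)}, keep {key_at(k3,office), open(d_store_office)}, require {at(store), open(d_store_bay)}
    → {at(store), key_at(k3,office), open(d_store_bay), open(d_store_office)}
  through step 3 (unlock(d_store_office)): drop {open(d_store_office)}, keep {at(store), key_at(k3,office), open(d_store_bay)}, require {have(k3), locked(d_store_office)}
    → {at(store), have(k3), key_at(k3,office), locked(d_store_office), open(d_store_bay)}
  through step 2 (move(bay,store)): drop {at(store)}, keep {have(k3), key_at(k3,office), locked(d_store_office), open(d_store_bay)}, require {at(bay), open(d_store_bay)}
    → {at(bay), have(k3), key_at(k3,office), locked(d_store_office), open(d_store_bay)}
  through step 1 (move(office,bay)): drop {at(bay)}, keep {have(k3), key_at(k3,office), locked(d_store_office), open(d_store_bay)}, require {at(office), open(d_office_bay)}
    → {at(office), have(k3), key_at(k3,office), locked(d_store_office), open(d_office_bay), open(d_store_bay)}

== RESULT ==
["at(office)", "have(k3)", "key_at(k3,office)", "locked(d_store_office)", "open(d_office_bay)", "open(d_store_bay)"]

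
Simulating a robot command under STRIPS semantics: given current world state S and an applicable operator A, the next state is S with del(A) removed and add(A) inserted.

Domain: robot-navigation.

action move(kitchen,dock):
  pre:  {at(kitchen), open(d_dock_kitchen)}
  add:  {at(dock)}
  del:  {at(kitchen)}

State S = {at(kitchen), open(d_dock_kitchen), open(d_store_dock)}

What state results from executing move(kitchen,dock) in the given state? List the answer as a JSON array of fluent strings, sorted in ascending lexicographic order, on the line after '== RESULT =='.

Progress:
  pre ⊆ S: {at(kitchen), open(d_dock_kitchen)} ⊆ S  — applicable
  S \ del = {open(d_dock_kitchen), open(d_store_dock)}
  ∪ add   = {at(dock), open(d_dock_kitchen), open(d_store_dock)}

== RESULT ==
["at(dock)", "open(d_dock_kitchen)", "open(d_store_dock)"]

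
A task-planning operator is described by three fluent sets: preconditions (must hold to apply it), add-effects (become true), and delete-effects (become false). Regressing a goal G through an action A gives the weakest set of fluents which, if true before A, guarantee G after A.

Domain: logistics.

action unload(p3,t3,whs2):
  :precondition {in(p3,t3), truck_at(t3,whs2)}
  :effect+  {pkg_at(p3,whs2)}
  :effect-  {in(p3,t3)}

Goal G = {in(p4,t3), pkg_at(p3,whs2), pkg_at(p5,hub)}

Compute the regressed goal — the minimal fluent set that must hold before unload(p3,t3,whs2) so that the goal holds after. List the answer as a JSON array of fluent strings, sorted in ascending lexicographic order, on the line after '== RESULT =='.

Regress:
  G ∩ del = {}  (empty — regression defined)
  G \ add = {in(p4,t3), pkg_at(p3,whs2), pkg_at(p5,hub)} \ {pkg_at(p3,whs2)} = {in(p4,t3), pkg_at(p5,hub)}
  ∪ pre   = {in(p4,t3), pkg_at(p5,hub)} ∪ {in(p3,t3), truck_at(t3,whs2)}
          = {in(p3,t3), in(p4,t3), pkg_at(p5,hub), truck_at(t3,whs2)}

== RESULT ==
["in(p3,t3)", "in(p4,t3)", "pkg_at(p5,hub)", "truck_at(t3,whs2)"]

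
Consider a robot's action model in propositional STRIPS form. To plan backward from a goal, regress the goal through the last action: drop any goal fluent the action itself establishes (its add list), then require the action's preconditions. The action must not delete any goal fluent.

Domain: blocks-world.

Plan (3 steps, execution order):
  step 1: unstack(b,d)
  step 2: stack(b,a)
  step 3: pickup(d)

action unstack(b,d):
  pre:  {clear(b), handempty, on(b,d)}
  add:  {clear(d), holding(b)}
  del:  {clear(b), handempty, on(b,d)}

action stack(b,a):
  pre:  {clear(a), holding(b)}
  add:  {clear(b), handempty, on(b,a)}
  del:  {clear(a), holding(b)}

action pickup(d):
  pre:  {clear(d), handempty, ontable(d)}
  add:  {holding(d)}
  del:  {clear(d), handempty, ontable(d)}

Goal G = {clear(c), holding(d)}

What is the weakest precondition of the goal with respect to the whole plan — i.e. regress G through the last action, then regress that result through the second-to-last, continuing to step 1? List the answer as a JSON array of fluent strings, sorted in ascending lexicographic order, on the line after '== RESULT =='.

Work backward from the goal:
  through step 3 (pickup(d)): drop {holding(d)}, keep {clear(c)}, require {clear(d), handempty, ontable(d)}
    → {clear(c), clear(d), handempty, ontable(d)}
  through step 2 (stack(b,a)): drop {handempty}, keep {clear(c), clear(d), ontable(d)}, require {clear(a), holding(b)}
    → {clear(a), clear(c), clear(d), holding(b), ontable(d)}
  through step 1 (unstack(b,d)): drop {clear(d), holding(b)}, keep {clear(a), clear(c), ontable(d)}, require {clear(b), handempty, on(b,d)}
    → {clear(a), clear(b), clear(c), handempty, on(b,d), ontable(d)}

== RESULT ==
["clear(a)", "clear(b)", "clear(c)", "handempty", "on(b,d)", "ontable(d)"]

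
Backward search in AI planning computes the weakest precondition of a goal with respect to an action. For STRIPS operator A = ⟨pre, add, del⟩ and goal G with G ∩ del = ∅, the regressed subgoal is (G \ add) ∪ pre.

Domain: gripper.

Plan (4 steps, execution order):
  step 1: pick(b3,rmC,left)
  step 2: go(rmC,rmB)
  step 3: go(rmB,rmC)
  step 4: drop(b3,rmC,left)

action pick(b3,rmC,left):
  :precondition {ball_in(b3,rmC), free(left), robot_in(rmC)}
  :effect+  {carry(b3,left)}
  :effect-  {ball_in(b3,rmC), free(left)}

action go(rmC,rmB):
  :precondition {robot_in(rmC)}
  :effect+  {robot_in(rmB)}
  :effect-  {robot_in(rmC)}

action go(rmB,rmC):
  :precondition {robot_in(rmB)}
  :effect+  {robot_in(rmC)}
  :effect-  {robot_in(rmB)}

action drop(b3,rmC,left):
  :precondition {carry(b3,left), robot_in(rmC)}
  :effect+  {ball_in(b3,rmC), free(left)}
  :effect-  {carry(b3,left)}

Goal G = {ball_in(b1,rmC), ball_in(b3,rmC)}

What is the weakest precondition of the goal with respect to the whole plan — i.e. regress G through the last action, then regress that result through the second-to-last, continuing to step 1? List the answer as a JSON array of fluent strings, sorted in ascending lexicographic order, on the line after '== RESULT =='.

Regress step by step:
  through step 4 (drop(b3,rmC,left)): drop {ball_in(b3,rmC)}, keep {ball_in(b1,rmC)}, require {carry(b3,left), robot_in(rmC)}
    → {ball_in(b1,rmC), carry(b3,left), robot_in(rmC)}
  through step 3 (go(rmB,rmC)): drop {robot_in(rmC)}, keep {ball_in(b1,rmC), carry(b3,left)}, require {robot_in(rmB)}
    → {ball_in(b1,rmC), carry(b3,left), robot_in(rmB)}
  through step 2 (go(rmC,rmB)): drop {robot_in(rmB)}, keep {ball_in(b1,rmC), carry(b3,left)}, require {robot_in(rmC)}
    → {ball_in(b1,rmC), carry(b3,left), robot_in(rmC)}
  through step 1 (pick(b3,rmC,left)): drop {carry(b3,left)}, keep {ball_in(b1,rmC), robot_in(rmC)}, require {ball_in(b3,rmC), free(left), robot_in(rmC)}
    → {ball_in(b1,rmC), ball_in(b3,rmC), free(left), robot_in(rmC)}

== RESULT ==
["ball_in(b1,rmC)", "ball_in(b3,rmC)", "free(left)", "robot_in(rmC)"]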